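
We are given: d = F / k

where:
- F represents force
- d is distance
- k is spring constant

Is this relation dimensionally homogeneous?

Yes

F (force) has dimensions [L M T^-2].
d (distance) has dimensions [L].
k (spring constant) has dimensions [M T^-2].

Left side: [L]
Right side: [L]

Both sides have the same dimensions, so the equation is dimensionally consistent.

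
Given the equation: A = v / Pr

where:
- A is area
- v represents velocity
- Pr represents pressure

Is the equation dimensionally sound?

No

A (area) has dimensions [L^2].
v (velocity) has dimensions [L T^-1].
Pr (pressure) has dimensions [L^-1 M T^-2].

Left side: [L^2]
Right side: [L^2 M^-1 T]

The two sides have different dimensions, so the equation is NOT dimensionally consistent.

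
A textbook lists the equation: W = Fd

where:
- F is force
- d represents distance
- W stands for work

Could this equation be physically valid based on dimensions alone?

Yes

F (force) has dimensions [L M T^-2].
d (distance) has dimensions [L].
W (work) has dimensions [L^2 M T^-2].

Left side: [L^2 M T^-2]
Right side: [L^2 M T^-2]

Both sides have the same dimensions, so the equation is dimensionally consistent.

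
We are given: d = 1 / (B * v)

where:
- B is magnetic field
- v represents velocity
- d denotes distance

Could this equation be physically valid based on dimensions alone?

No

B (magnetic field) has dimensions [I^-1 M T^-2].
v (velocity) has dimensions [L T^-1].
d (distance) has dimensions [L].

Left side: [L]
Right side: [I L^-1 M^-1 T^3]

The two sides have different dimensions, so the equation is NOT dimensionally consistent.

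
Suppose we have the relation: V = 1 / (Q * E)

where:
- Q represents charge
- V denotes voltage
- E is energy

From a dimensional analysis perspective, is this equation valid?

No

Q (charge) has dimensions [I T].
V (voltage) has dimensions [I^-1 L^2 M T^-3].
E (energy) has dimensions [L^2 M T^-2].

Left side: [I^-1 L^2 M T^-3]
Right side: [I^-1 L^-2 M^-1 T]

The two sides have different dimensions, so the equation is NOT dimensionally consistent.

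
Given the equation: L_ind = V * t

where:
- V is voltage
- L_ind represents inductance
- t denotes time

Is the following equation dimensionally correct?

No

V (voltage) has dimensions [I^-1 L^2 M T^-3].
L_ind (inductance) has dimensions [I^-2 L^2 M T^-2].
t (time) has dimensions [T].

Left side: [I^-2 L^2 M T^-2]
Right side: [I^-1 L^2 M T^-2]

The two sides have different dimensions, so the equation is NOT dimensionally consistent.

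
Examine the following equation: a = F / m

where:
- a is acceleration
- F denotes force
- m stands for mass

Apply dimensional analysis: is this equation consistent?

Yes

a (acceleration) has dimensions [L T^-2].
F (force) has dimensions [L M T^-2].
m (mass) has dimensions [M].

Left side: [L T^-2]
Right side: [L T^-2]

Both sides have the same dimensions, so the equation is dimensionally consistent.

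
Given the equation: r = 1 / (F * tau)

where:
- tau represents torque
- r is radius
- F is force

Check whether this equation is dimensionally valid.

No

tau (torque) has dimensions [L^2 M T^-2].
r (radius) has dimensions [L].
F (force) has dimensions [L M T^-2].

Left side: [L]
Right side: [L^-3 M^-2 T^4]

The two sides have different dimensions, so the equation is NOT dimensionally consistent.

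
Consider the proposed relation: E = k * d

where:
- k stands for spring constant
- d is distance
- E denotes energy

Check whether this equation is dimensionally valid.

No

k (spring constant) has dimensions [M T^-2].
d (distance) has dimensions [L].
E (energy) has dimensions [L^2 M T^-2].

Left side: [L^2 M T^-2]
Right side: [L M T^-2]

The two sides have different dimensions, so the equation is NOT dimensionally consistent.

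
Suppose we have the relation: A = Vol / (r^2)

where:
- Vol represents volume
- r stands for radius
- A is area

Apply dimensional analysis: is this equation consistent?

No

Vol (volume) has dimensions [L^3].
r (radius) has dimensions [L].
A (area) has dimensions [L^2].

Left side: [L^2]
Right side: [L]

The two sides have different dimensions, so the equation is NOT dimensionally consistent.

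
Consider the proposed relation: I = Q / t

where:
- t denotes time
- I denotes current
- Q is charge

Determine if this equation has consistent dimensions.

Yes

t (time) has dimensions [T].
I (current) has dimensions [I].
Q (charge) has dimensions [I T].

Left side: [I]
Right side: [I]

Both sides have the same dimensions, so the equation is dimensionally consistent.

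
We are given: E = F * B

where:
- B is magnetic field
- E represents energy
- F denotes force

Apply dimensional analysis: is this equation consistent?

No

B (magnetic field) has dimensions [I^-1 M T^-2].
E (energy) has dimensions [L^2 M T^-2].
F (force) has dimensions [L M T^-2].

Left side: [L^2 M T^-2]
Right side: [I^-1 L M^2 T^-4]

The two sides have different dimensions, so the equation is NOT dimensionally consistent.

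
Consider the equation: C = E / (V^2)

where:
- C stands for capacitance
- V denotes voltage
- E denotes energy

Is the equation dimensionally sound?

Yes

C (capacitance) has dimensions [I^2 L^-2 M^-1 T^4].
V (voltage) has dimensions [I^-1 L^2 M T^-3].
E (energy) has dimensions [L^2 M T^-2].

Left side: [I^2 L^-2 M^-1 T^4]
Right side: [I^2 L^-2 M^-1 T^4]

Both sides have the same dimensions, so the equation is dimensionally consistent.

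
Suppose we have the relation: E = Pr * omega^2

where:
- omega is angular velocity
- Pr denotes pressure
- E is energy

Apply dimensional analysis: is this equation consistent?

No

omega (angular velocity) has dimensions [T^-1].
Pr (pressure) has dimensions [L^-1 M T^-2].
E (energy) has dimensions [L^2 M T^-2].

Left side: [L^2 M T^-2]
Right side: [L^-1 M T^-4]

The two sides have different dimensions, so the equation is NOT dimensionally consistent.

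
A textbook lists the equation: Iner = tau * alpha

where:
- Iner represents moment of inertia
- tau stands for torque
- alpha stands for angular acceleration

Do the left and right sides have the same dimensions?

No

Iner (moment of inertia) has dimensions [L^2 M].
tau (torque) has dimensions [L^2 M T^-2].
alpha (angular acceleration) has dimensions [T^-2].

Left side: [L^2 M]
Right side: [L^2 M T^-4]

The two sides have different dimensions, so the equation is NOT dimensionally consistent.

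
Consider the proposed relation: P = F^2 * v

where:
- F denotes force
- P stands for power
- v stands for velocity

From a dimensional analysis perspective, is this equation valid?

No

F (force) has dimensions [L M T^-2].
P (power) has dimensions [L^2 M T^-3].
v (velocity) has dimensions [L T^-1].

Left side: [L^2 M T^-3]
Right side: [L^3 M^2 T^-5]

The two sides have different dimensions, so the equation is NOT dimensionally consistent.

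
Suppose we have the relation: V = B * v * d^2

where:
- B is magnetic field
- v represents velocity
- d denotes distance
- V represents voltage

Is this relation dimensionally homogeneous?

No

B (magnetic field) has dimensions [I^-1 M T^-2].
v (velocity) has dimensions [L T^-1].
d (distance) has dimensions [L].
V (voltage) has dimensions [I^-1 L^2 M T^-3].

Left side: [I^-1 L^2 M T^-3]
Right side: [I^-1 L^3 M T^-3]

The two sides have different dimensions, so the equation is NOT dimensionally consistent.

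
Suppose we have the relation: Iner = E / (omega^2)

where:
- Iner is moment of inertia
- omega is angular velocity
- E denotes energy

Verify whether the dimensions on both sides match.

Yes

Iner (moment of inertia) has dimensions [L^2 M].
omega (angular velocity) has dimensions [T^-1].
E (energy) has dimensions [L^2 M T^-2].

Left side: [L^2 M]
Right side: [L^2 M]

Both sides have the same dimensions, so the equation is dimensionally consistent.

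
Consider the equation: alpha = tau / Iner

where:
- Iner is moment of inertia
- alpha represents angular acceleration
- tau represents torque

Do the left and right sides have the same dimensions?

Yes

Iner (moment of inertia) has dimensions [L^2 M].
alpha (angular acceleration) has dimensions [T^-2].
tau (torque) has dimensions [L^2 M T^-2].

Left side: [T^-2]
Right side: [T^-2]

Both sides have the same dimensions, so the equation is dimensionally consistent.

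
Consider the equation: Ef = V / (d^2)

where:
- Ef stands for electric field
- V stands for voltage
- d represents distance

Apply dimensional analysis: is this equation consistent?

No

Ef (electric field) has dimensions [I^-1 L M T^-3].
V (voltage) has dimensions [I^-1 L^2 M T^-3].
d (distance) has dimensions [L].

Left side: [I^-1 L M T^-3]
Right side: [I^-1 M T^-3]

The two sides have different dimensions, so the equation is NOT dimensionally consistent.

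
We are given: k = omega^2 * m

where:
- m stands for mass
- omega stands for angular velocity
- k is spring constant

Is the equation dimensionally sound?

Yes

m (mass) has dimensions [M].
omega (angular velocity) has dimensions [T^-1].
k (spring constant) has dimensions [M T^-2].

Left side: [M T^-2]
Right side: [M T^-2]

Both sides have the same dimensions, so the equation is dimensionally consistent.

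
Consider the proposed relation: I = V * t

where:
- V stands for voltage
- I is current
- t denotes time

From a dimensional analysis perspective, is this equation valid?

No

V (voltage) has dimensions [I^-1 L^2 M T^-3].
I (current) has dimensions [I].
t (time) has dimensions [T].

Left side: [I]
Right side: [I^-1 L^2 M T^-2]

The two sides have different dimensions, so the equation is NOT dimensionally consistent.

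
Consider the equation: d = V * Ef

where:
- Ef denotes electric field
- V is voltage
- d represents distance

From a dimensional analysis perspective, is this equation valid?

No

Ef (electric field) has dimensions [I^-1 L M T^-3].
V (voltage) has dimensions [I^-1 L^2 M T^-3].
d (distance) has dimensions [L].

Left side: [L]
Right side: [I^-2 L^3 M^2 T^-6]

The two sides have different dimensions, so the equation is NOT dimensionally consistent.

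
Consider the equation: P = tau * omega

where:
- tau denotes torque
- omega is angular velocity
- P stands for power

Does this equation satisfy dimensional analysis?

Yes

tau (torque) has dimensions [L^2 M T^-2].
omega (angular velocity) has dimensions [T^-1].
P (power) has dimensions [L^2 M T^-3].

Left side: [L^2 M T^-3]
Right side: [L^2 M T^-3]

Both sides have the same dimensions, so the equation is dimensionally consistent.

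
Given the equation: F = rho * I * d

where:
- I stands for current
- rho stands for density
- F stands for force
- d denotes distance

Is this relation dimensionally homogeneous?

No

I (current) has dimensions [I].
rho (density) has dimensions [L^-3 M].
F (force) has dimensions [L M T^-2].
d (distance) has dimensions [L].

Left side: [L M T^-2]
Right side: [I L^-2 M]

The two sides have different dimensions, so the equation is NOT dimensionally consistent.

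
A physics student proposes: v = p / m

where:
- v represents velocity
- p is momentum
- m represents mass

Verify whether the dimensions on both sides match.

Yes

v (velocity) has dimensions [L T^-1].
p (momentum) has dimensions [L M T^-1].
m (mass) has dimensions [M].

Left side: [L T^-1]
Right side: [L T^-1]

Both sides have the same dimensions, so the equation is dimensionally consistent.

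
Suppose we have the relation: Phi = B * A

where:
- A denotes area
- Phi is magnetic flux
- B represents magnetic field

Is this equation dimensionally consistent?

Yes

A (area) has dimensions [L^2].
Phi (magnetic flux) has dimensions [I^-1 L^2 M T^-2].
B (magnetic field) has dimensions [I^-1 M T^-2].

Left side: [I^-1 L^2 M T^-2]
Right side: [I^-1 L^2 M T^-2]

Both sides have the same dimensions, so the equation is dimensionally consistent.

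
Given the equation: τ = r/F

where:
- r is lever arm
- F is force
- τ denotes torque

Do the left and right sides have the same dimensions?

No

r (lever arm) has dimensions [L].
F (force) has dimensions [L M T^-2].
τ (torque) has dimensions [L^2 M T^-2].

Left side: [L^2 M T^-2]
Right side: [M^-1 T^2]

The two sides have different dimensions, so the equation is NOT dimensionally consistent.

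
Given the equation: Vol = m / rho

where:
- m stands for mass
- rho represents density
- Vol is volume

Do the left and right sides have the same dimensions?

Yes

m (mass) has dimensions [M].
rho (density) has dimensions [L^-3 M].
Vol (volume) has dimensions [L^3].

Left side: [L^3]
Right side: [L^3]

Both sides have the same dimensions, so the equation is dimensionally consistent.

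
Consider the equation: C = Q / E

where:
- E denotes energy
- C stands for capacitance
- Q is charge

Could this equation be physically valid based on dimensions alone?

No

E (energy) has dimensions [L^2 M T^-2].
C (capacitance) has dimensions [I^2 L^-2 M^-1 T^4].
Q (charge) has dimensions [I T].

Left side: [I^2 L^-2 M^-1 T^4]
Right side: [I L^-2 M^-1 T^3]

The two sides have different dimensions, so the equation is NOT dimensionally consistent.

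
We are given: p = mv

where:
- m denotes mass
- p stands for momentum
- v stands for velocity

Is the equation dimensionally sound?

Yes

m (mass) has dimensions [M].
p (momentum) has dimensions [L M T^-1].
v (velocity) has dimensions [L T^-1].

Left side: [L M T^-1]
Right side: [L M T^-1]

Both sides have the same dimensions, so the equation is dimensionally consistent.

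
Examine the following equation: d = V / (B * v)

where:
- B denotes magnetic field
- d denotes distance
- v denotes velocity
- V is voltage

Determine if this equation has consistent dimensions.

Yes

B (magnetic field) has dimensions [I^-1 M T^-2].
d (distance) has dimensions [L].
v (velocity) has dimensions [L T^-1].
V (voltage) has dimensions [I^-1 L^2 M T^-3].

Left side: [L]
Right side: [L]

Both sides have the same dimensions, so the equation is dimensionally consistent.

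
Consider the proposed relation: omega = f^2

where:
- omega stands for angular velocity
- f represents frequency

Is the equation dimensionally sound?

No

omega (angular velocity) has dimensions [T^-1].
f (frequency) has dimensions [T^-1].

Left side: [T^-1]
Right side: [T^-2]

The two sides have different dimensions, so the equation is NOT dimensionally consistent.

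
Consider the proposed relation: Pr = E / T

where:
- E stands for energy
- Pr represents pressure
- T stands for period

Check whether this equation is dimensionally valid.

No

E (energy) has dimensions [L^2 M T^-2].
Pr (pressure) has dimensions [L^-1 M T^-2].
T (period) has dimensions [T].

Left side: [L^-1 M T^-2]
Right side: [L^2 M T^-3]

The two sides have different dimensions, so the equation is NOT dimensionally consistent.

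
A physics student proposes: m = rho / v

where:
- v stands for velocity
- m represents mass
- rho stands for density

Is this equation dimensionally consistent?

No

v (velocity) has dimensions [L T^-1].
m (mass) has dimensions [M].
rho (density) has dimensions [L^-3 M].

Left side: [M]
Right side: [L^-4 M T]

The two sides have different dimensions, so the equation is NOT dimensionally consistent.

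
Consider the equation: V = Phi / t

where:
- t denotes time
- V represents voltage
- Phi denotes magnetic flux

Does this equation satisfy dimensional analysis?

Yes

t (time) has dimensions [T].
V (voltage) has dimensions [I^-1 L^2 M T^-3].
Phi (magnetic flux) has dimensions [I^-1 L^2 M T^-2].

Left side: [I^-1 L^2 M T^-3]
Right side: [I^-1 L^2 M T^-3]

Both sides have the same dimensions, so the equation is dimensionally consistent.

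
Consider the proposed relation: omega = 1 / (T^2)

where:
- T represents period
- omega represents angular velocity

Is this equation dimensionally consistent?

No

T (period) has dimensions [T].
omega (angular velocity) has dimensions [T^-1].

Left side: [T^-1]
Right side: [T^-2]

The two sides have different dimensions, so the equation is NOT dimensionally consistent.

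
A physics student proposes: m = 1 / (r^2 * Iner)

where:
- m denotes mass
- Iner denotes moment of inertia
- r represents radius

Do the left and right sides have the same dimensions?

No

m (mass) has dimensions [M].
Iner (moment of inertia) has dimensions [L^2 M].
r (radius) has dimensions [L].

Left side: [M]
Right side: [L^-4 M^-1]

The two sides have different dimensions, so the equation is NOT dimensionally consistent.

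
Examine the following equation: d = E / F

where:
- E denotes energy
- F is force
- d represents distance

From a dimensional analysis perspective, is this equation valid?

Yes

E (energy) has dimensions [L^2 M T^-2].
F (force) has dimensions [L M T^-2].
d (distance) has dimensions [L].

Left side: [L]
Right side: [L]

Both sides have the same dimensions, so the equation is dimensionally consistent.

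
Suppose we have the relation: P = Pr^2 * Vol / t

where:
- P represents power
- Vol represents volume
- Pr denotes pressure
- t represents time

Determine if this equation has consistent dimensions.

No

P (power) has dimensions [L^2 M T^-3].
Vol (volume) has dimensions [L^3].
Pr (pressure) has dimensions [L^-1 M T^-2].
t (time) has dimensions [T].

Left side: [L^2 M T^-3]
Right side: [L M^2 T^-5]

The two sides have different dimensions, so the equation is NOT dimensionally consistent.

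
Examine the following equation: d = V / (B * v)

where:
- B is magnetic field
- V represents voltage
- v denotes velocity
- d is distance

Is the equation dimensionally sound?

Yes

B (magnetic field) has dimensions [I^-1 M T^-2].
V (voltage) has dimensions [I^-1 L^2 M T^-3].
v (velocity) has dimensions [L T^-1].
d (distance) has dimensions [L].

Left side: [L]
Right side: [L]

Both sides have the same dimensions, so the equation is dimensionally consistent.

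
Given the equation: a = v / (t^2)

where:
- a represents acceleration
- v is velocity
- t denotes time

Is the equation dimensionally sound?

No

a (acceleration) has dimensions [L T^-2].
v (velocity) has dimensions [L T^-1].
t (time) has dimensions [T].

Left side: [L T^-2]
Right side: [L T^-3]

The two sides have different dimensions, so the equation is NOT dimensionally consistent.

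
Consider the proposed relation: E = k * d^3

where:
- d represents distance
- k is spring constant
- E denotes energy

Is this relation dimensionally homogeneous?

No

d (distance) has dimensions [L].
k (spring constant) has dimensions [M T^-2].
E (energy) has dimensions [L^2 M T^-2].

Left side: [L^2 M T^-2]
Right side: [L^3 M T^-2]

The two sides have different dimensions, so the equation is NOT dimensionally consistent.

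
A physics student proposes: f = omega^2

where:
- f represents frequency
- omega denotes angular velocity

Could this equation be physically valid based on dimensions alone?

No

f (frequency) has dimensions [T^-1].
omega (angular velocity) has dimensions [T^-1].

Left side: [T^-1]
Right side: [T^-2]

The two sides have different dimensions, so the equation is NOT dimensionally consistent.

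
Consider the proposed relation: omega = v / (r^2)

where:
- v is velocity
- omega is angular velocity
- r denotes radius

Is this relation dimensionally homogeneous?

No

v (velocity) has dimensions [L T^-1].
omega (angular velocity) has dimensions [T^-1].
r (radius) has dimensions [L].

Left side: [T^-1]
Right side: [L^-1 T^-1]

The two sides have different dimensions, so the equation is NOT dimensionally consistent.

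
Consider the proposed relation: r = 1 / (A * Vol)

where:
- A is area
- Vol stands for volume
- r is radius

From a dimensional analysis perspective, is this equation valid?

No

A (area) has dimensions [L^2].
Vol (volume) has dimensions [L^3].
r (radius) has dimensions [L].

Left side: [L]
Right side: [L^-5]

The two sides have different dimensions, so the equation is NOT dimensionally consistent.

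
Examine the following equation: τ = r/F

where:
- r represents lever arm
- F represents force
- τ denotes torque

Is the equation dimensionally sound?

No

r (lever arm) has dimensions [L].
F (force) has dimensions [L M T^-2].
τ (torque) has dimensions [L^2 M T^-2].

Left side: [L^2 M T^-2]
Right side: [M^-1 T^2]

The two sides have different dimensions, so the equation is NOT dimensionally consistent.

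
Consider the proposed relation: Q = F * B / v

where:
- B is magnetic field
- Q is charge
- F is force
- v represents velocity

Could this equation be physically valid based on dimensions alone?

No

B (magnetic field) has dimensions [I^-1 M T^-2].
Q (charge) has dimensions [I T].
F (force) has dimensions [L M T^-2].
v (velocity) has dimensions [L T^-1].

Left side: [I T]
Right side: [I^-1 M^2 T^-3]

The two sides have different dimensions, so the equation is NOT dimensionally consistent.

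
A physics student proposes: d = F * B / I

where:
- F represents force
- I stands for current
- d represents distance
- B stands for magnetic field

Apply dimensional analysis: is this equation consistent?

No

F (force) has dimensions [L M T^-2].
I (current) has dimensions [I].
d (distance) has dimensions [L].
B (magnetic field) has dimensions [I^-1 M T^-2].

Left side: [L]
Right side: [I^-2 L M^2 T^-4]

The two sides have different dimensions, so the equation is NOT dimensionally consistent.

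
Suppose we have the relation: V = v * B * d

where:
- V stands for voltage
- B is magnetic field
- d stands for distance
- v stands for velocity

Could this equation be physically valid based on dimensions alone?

Yes

V (voltage) has dimensions [I^-1 L^2 M T^-3].
B (magnetic field) has dimensions [I^-1 M T^-2].
d (distance) has dimensions [L].
v (velocity) has dimensions [L T^-1].

Left side: [I^-1 L^2 M T^-3]
Right side: [I^-1 L^2 M T^-3]

Both sides have the same dimensions, so the equation is dimensionally consistent.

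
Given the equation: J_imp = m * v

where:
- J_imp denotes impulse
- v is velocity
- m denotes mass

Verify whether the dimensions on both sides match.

Yes

J_imp (impulse) has dimensions [L M T^-1].
v (velocity) has dimensions [L T^-1].
m (mass) has dimensions [M].

Left side: [L M T^-1]
Right side: [L M T^-1]

Both sides have the same dimensions, so the equation is dimensionally consistent.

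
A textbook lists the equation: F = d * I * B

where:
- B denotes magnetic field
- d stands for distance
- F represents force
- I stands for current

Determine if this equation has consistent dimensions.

Yes

B (magnetic field) has dimensions [I^-1 M T^-2].
d (distance) has dimensions [L].
F (force) has dimensions [L M T^-2].
I (current) has dimensions [I].

Left side: [L M T^-2]
Right side: [L M T^-2]

Both sides have the same dimensions, so the equation is dimensionally consistent.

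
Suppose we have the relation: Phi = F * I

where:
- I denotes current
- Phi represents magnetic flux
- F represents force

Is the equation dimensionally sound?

No

I (current) has dimensions [I].
Phi (magnetic flux) has dimensions [I^-1 L^2 M T^-2].
F (force) has dimensions [L M T^-2].

Left side: [I^-1 L^2 M T^-2]
Right side: [I L M T^-2]

The two sides have different dimensions, so the equation is NOT dimensionally consistent.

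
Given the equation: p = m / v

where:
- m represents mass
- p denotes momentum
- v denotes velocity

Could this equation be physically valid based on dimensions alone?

No

m (mass) has dimensions [M].
p (momentum) has dimensions [L M T^-1].
v (velocity) has dimensions [L T^-1].

Left side: [L M T^-1]
Right side: [L^-1 M T]

The two sides have different dimensions, so the equation is NOT dimensionally consistent.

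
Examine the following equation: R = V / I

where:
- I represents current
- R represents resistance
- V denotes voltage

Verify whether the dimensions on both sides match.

Yes

I (current) has dimensions [I].
R (resistance) has dimensions [I^-2 L^2 M T^-3].
V (voltage) has dimensions [I^-1 L^2 M T^-3].

Left side: [I^-2 L^2 M T^-3]
Right side: [I^-2 L^2 M T^-3]

Both sides have the same dimensions, so the equation is dimensionally consistent.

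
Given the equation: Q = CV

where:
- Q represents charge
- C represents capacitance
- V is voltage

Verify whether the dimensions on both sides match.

Yes

Q (charge) has dimensions [I T].
C (capacitance) has dimensions [I^2 L^-2 M^-1 T^4].
V (voltage) has dimensions [I^-1 L^2 M T^-3].

Left side: [I T]
Right side: [I T]

Both sides have the same dimensions, so the equation is dimensionally consistent.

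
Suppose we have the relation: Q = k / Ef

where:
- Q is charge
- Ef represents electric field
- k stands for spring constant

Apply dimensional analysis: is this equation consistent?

No

Q (charge) has dimensions [I T].
Ef (electric field) has dimensions [I^-1 L M T^-3].
k (spring constant) has dimensions [M T^-2].

Left side: [I T]
Right side: [I L^-1 T]

The two sides have different dimensions, so the equation is NOT dimensionally consistent.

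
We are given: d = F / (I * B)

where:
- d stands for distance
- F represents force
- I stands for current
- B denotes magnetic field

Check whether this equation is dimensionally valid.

Yes

d (distance) has dimensions [L].
F (force) has dimensions [L M T^-2].
I (current) has dimensions [I].
B (magnetic field) has dimensions [I^-1 M T^-2].

Left side: [L]
Right side: [L]

Both sides have the same dimensions, so the equation is dimensionally consistent.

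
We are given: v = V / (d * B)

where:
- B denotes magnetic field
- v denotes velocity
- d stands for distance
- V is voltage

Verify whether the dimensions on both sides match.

Yes

B (magnetic field) has dimensions [I^-1 M T^-2].
v (velocity) has dimensions [L T^-1].
d (distance) has dimensions [L].
V (voltage) has dimensions [I^-1 L^2 M T^-3].

Left side: [L T^-1]
Right side: [L T^-1]

Both sides have the same dimensions, so the equation is dimensionally consistent.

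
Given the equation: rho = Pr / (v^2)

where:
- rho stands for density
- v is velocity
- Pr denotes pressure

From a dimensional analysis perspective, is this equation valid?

Yes

rho (density) has dimensions [L^-3 M].
v (velocity) has dimensions [L T^-1].
Pr (pressure) has dimensions [L^-1 M T^-2].

Left side: [L^-3 M]
Right side: [L^-3 M]

Both sides have the same dimensions, so the equation is dimensionally consistent.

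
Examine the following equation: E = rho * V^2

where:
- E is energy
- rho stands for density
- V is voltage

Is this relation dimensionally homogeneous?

No

E (energy) has dimensions [L^2 M T^-2].
rho (density) has dimensions [L^-3 M].
V (voltage) has dimensions [I^-1 L^2 M T^-3].

Left side: [L^2 M T^-2]
Right side: [I^-2 L M^3 T^-6]

The two sides have different dimensions, so the equation is NOT dimensionally consistent.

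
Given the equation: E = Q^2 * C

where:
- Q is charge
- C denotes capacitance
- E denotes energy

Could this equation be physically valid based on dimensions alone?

No

Q (charge) has dimensions [I T].
C (capacitance) has dimensions [I^2 L^-2 M^-1 T^4].
E (energy) has dimensions [L^2 M T^-2].

Left side: [L^2 M T^-2]
Right side: [I^4 L^-2 M^-1 T^6]

The two sides have different dimensions, so the equation is NOT dimensionally consistent.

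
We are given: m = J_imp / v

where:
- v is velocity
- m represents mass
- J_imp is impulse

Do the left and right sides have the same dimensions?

Yes

v (velocity) has dimensions [L T^-1].
m (mass) has dimensions [M].
J_imp (impulse) has dimensions [L M T^-1].

Left side: [M]
Right side: [M]

Both sides have the same dimensions, so the equation is dimensionally consistent.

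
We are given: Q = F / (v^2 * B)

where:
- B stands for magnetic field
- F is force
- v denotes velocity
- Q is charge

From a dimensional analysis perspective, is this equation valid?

No

B (magnetic field) has dimensions [I^-1 M T^-2].
F (force) has dimensions [L M T^-2].
v (velocity) has dimensions [L T^-1].
Q (charge) has dimensions [I T].

Left side: [I T]
Right side: [I L^-1 T^2]

The two sides have different dimensions, so the equation is NOT dimensionally consistent.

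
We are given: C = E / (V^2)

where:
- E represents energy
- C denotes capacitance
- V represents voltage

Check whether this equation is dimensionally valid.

Yes

E (energy) has dimensions [L^2 M T^-2].
C (capacitance) has dimensions [I^2 L^-2 M^-1 T^4].
V (voltage) has dimensions [I^-1 L^2 M T^-3].

Left side: [I^2 L^-2 M^-1 T^4]
Right side: [I^2 L^-2 M^-1 T^4]

Both sides have the same dimensions, so the equation is dimensionally consistent.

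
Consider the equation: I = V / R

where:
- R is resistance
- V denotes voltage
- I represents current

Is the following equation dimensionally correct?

Yes

R (resistance) has dimensions [I^-2 L^2 M T^-3].
V (voltage) has dimensions [I^-1 L^2 M T^-3].
I (current) has dimensions [I].

Left side: [I]
Right side: [I]

Both sides have the same dimensions, so the equation is dimensionally consistent.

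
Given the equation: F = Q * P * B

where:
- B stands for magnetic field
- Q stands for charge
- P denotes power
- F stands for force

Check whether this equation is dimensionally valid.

No

B (magnetic field) has dimensions [I^-1 M T^-2].
Q (charge) has dimensions [I T].
P (power) has dimensions [L^2 M T^-3].
F (force) has dimensions [L M T^-2].

Left side: [L M T^-2]
Right side: [L^2 M^2 T^-4]

The two sides have different dimensions, so the equation is NOT dimensionally consistent.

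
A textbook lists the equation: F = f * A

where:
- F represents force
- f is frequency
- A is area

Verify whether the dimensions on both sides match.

No

F (force) has dimensions [L M T^-2].
f (frequency) has dimensions [T^-1].
A (area) has dimensions [L^2].

Left side: [L M T^-2]
Right side: [L^2 T^-1]

The two sides have different dimensions, so the equation is NOT dimensionally consistent.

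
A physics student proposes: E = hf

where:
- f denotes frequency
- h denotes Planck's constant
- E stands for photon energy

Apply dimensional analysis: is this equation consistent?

Yes

f (frequency) has dimensions [T^-1].
h (Planck's constant) has dimensions [L^2 M T^-1].
E (photon energy) has dimensions [L^2 M T^-2].

Left side: [L^2 M T^-2]
Right side: [L^2 M T^-2]

Both sides have the same dimensions, so the equation is dimensionally consistent.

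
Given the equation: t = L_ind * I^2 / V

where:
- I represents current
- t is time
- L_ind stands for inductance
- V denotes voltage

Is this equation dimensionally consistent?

No

I (current) has dimensions [I].
t (time) has dimensions [T].
L_ind (inductance) has dimensions [I^-2 L^2 M T^-2].
V (voltage) has dimensions [I^-1 L^2 M T^-3].

Left side: [T]
Right side: [I T]

The two sides have different dimensions, so the equation is NOT dimensionally consistent.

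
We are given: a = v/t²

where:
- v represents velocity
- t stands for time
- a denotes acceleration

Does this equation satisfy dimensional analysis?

No

v (velocity) has dimensions [L T^-1].
t (time) has dimensions [T].
a (acceleration) has dimensions [L T^-2].

Left side: [L T^-2]
Right side: [L T^-3]

The two sides have different dimensions, so the equation is NOT dimensionally consistent.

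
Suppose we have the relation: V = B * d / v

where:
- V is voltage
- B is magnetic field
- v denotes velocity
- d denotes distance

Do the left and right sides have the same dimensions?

No

V (voltage) has dimensions [I^-1 L^2 M T^-3].
B (magnetic field) has dimensions [I^-1 M T^-2].
v (velocity) has dimensions [L T^-1].
d (distance) has dimensions [L].

Left side: [I^-1 L^2 M T^-3]
Right side: [I^-1 M T^-1]

The two sides have different dimensions, so the equation is NOT dimensionally consistent.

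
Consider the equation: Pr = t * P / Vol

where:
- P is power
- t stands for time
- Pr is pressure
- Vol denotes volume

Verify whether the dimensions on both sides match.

Yes

P (power) has dimensions [L^2 M T^-3].
t (time) has dimensions [T].
Pr (pressure) has dimensions [L^-1 M T^-2].
Vol (volume) has dimensions [L^3].

Left side: [L^-1 M T^-2]
Right side: [L^-1 M T^-2]

Both sides have the same dimensions, so the equation is dimensionally consistent.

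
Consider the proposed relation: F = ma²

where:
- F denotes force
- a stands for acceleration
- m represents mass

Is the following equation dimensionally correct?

No

F (force) has dimensions [L M T^-2].
a (acceleration) has dimensions [L T^-2].
m (mass) has dimensions [M].

Left side: [L M T^-2]
Right side: [L^2 M T^-4]

The two sides have different dimensions, so the equation is NOT dimensionally consistent.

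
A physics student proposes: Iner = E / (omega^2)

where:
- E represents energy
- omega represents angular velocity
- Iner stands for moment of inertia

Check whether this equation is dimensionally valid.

Yes

E (energy) has dimensions [L^2 M T^-2].
omega (angular velocity) has dimensions [T^-1].
Iner (moment of inertia) has dimensions [L^2 M].

Left side: [L^2 M]
Right side: [L^2 M]

Both sides have the same dimensions, so the equation is dimensionally consistent.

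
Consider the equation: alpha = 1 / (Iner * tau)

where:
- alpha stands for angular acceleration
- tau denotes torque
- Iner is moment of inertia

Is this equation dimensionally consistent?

No

alpha (angular acceleration) has dimensions [T^-2].
tau (torque) has dimensions [L^2 M T^-2].
Iner (moment of inertia) has dimensions [L^2 M].

Left side: [T^-2]
Right side: [L^-4 M^-2 T^2]

The two sides have different dimensions, so the equation is NOT dimensionally consistent.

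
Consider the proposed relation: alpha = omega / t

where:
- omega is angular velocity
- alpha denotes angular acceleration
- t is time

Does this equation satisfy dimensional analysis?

Yes

omega (angular velocity) has dimensions [T^-1].
alpha (angular acceleration) has dimensions [T^-2].
t (time) has dimensions [T].

Left side: [T^-2]
Right side: [T^-2]

Both sides have the same dimensions, so the equation is dimensionally consistent.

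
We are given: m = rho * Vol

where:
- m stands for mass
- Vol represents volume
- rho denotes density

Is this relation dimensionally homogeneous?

Yes

m (mass) has dimensions [M].
Vol (volume) has dimensions [L^3].
rho (density) has dimensions [L^-3 M].

Left side: [M]
Right side: [M]

Both sides have the same dimensions, so the equation is dimensionally consistent.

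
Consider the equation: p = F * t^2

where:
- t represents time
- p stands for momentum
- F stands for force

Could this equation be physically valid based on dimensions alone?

No

t (time) has dimensions [T].
p (momentum) has dimensions [L M T^-1].
F (force) has dimensions [L M T^-2].

Left side: [L M T^-1]
Right side: [L M]

The two sides have different dimensions, so the equation is NOT dimensionally consistent.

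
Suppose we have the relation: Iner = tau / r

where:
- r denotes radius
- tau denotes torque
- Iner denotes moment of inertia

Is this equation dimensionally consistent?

No

r (radius) has dimensions [L].
tau (torque) has dimensions [L^2 M T^-2].
Iner (moment of inertia) has dimensions [L^2 M].

Left side: [L^2 M]
Right side: [L M T^-2]

The two sides have different dimensions, so the equation is NOT dimensionally consistent.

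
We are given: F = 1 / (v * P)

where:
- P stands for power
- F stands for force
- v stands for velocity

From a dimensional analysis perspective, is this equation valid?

No

P (power) has dimensions [L^2 M T^-3].
F (force) has dimensions [L M T^-2].
v (velocity) has dimensions [L T^-1].

Left side: [L M T^-2]
Right side: [L^-3 M^-1 T^4]

The two sides have different dimensions, so the equation is NOT dimensionally consistent.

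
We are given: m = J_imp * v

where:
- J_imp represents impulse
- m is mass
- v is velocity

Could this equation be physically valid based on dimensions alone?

No

J_imp (impulse) has dimensions [L M T^-1].
m (mass) has dimensions [M].
v (velocity) has dimensions [L T^-1].

Left side: [M]
Right side: [L^2 M T^-2]

The two sides have different dimensions, so the equation is NOT dimensionally consistent.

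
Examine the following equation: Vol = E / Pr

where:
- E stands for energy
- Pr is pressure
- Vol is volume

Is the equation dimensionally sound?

Yes

E (energy) has dimensions [L^2 M T^-2].
Pr (pressure) has dimensions [L^-1 M T^-2].
Vol (volume) has dimensions [L^3].

Left side: [L^3]
Right side: [L^3]

Both sides have the same dimensions, so the equation is dimensionally consistent.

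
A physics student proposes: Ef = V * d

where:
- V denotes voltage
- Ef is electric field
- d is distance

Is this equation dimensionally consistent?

No

V (voltage) has dimensions [I^-1 L^2 M T^-3].
Ef (electric field) has dimensions [I^-1 L M T^-3].
d (distance) has dimensions [L].

Left side: [I^-1 L M T^-3]
Right side: [I^-1 L^3 M T^-3]

The two sides have different dimensions, so the equation is NOT dimensionally consistent.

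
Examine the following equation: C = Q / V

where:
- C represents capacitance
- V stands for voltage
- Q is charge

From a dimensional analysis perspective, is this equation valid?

Yes

C (capacitance) has dimensions [I^2 L^-2 M^-1 T^4].
V (voltage) has dimensions [I^-1 L^2 M T^-3].
Q (charge) has dimensions [I T].

Left side: [I^2 L^-2 M^-1 T^4]
Right side: [I^2 L^-2 M^-1 T^4]

Both sides have the same dimensions, so the equation is dimensionally consistent.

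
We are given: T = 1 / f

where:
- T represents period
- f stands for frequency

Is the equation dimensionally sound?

Yes

T (period) has dimensions [T].
f (frequency) has dimensions [T^-1].

Left side: [T]
Right side: [T]

Both sides have the same dimensions, so the equation is dimensionally consistent.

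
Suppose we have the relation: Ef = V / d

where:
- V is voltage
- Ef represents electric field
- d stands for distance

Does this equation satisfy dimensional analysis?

Yes

V (voltage) has dimensions [I^-1 L^2 M T^-3].
Ef (electric field) has dimensions [I^-1 L M T^-3].
d (distance) has dimensions [L].

Left side: [I^-1 L M T^-3]
Right side: [I^-1 L M T^-3]

Both sides have the same dimensions, so the equation is dimensionally consistent.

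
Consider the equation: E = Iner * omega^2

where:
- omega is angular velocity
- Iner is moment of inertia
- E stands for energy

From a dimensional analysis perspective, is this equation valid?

Yes

omega (angular velocity) has dimensions [T^-1].
Iner (moment of inertia) has dimensions [L^2 M].
E (energy) has dimensions [L^2 M T^-2].

Left side: [L^2 M T^-2]
Right side: [L^2 M T^-2]

Both sides have the same dimensions, so the equation is dimensionally consistent.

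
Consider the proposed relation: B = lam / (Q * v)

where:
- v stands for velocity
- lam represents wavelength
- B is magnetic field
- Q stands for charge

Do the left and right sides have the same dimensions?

No

v (velocity) has dimensions [L T^-1].
lam (wavelength) has dimensions [L].
B (magnetic field) has dimensions [I^-1 M T^-2].
Q (charge) has dimensions [I T].

Left side: [I^-1 M T^-2]
Right side: [I^-1]

The two sides have different dimensions, so the equation is NOT dimensionally consistent.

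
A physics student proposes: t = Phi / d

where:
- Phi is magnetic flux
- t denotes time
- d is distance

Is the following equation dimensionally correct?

No

Phi (magnetic flux) has dimensions [I^-1 L^2 M T^-2].
t (time) has dimensions [T].
d (distance) has dimensions [L].

Left side: [T]
Right side: [I^-1 L M T^-2]

The two sides have different dimensions, so the equation is NOT dimensionally consistent.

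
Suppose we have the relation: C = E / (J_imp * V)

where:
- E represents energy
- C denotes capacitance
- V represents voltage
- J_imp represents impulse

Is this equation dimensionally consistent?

No

E (energy) has dimensions [L^2 M T^-2].
C (capacitance) has dimensions [I^2 L^-2 M^-1 T^4].
V (voltage) has dimensions [I^-1 L^2 M T^-3].
J_imp (impulse) has dimensions [L M T^-1].

Left side: [I^2 L^-2 M^-1 T^4]
Right side: [I L^-1 M^-1 T^2]

The two sides have different dimensions, so the equation is NOT dimensionally consistent.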